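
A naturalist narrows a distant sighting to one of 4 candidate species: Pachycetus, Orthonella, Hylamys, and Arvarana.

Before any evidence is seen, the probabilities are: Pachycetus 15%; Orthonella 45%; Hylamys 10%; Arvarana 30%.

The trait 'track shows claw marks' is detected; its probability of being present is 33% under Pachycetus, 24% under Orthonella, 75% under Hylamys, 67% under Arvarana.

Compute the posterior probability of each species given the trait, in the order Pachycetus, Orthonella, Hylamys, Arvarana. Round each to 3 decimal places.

By Bayes' rule, the unnormalized weight for each hypothesis is prior × likelihood:
  Pachycetus: 0.15 × 0.33 = 0.0495
  Orthonella: 0.45 × 0.24 = 0.108
  Hylamys: 0.10 × 0.75 = 0.075
  Arvarana: 0.30 × 0.67 = 0.201
Normalizing constant Z = 0.0495 + 0.108 + 0.075 + 0.201 = 0.4335.
P(Pachycetus | evidence) = 0.0495 / 0.4335 ≈ 0.114
P(Orthonella | evidence) = 0.108 / 0.4335 ≈ 0.249
P(Hylamys | evidence) = 0.075 / 0.4335 ≈ 0.173
P(Arvarana | evidence) = 0.201 / 0.4335 ≈ 0.464

0.114, 0.249, 0.173, 0.464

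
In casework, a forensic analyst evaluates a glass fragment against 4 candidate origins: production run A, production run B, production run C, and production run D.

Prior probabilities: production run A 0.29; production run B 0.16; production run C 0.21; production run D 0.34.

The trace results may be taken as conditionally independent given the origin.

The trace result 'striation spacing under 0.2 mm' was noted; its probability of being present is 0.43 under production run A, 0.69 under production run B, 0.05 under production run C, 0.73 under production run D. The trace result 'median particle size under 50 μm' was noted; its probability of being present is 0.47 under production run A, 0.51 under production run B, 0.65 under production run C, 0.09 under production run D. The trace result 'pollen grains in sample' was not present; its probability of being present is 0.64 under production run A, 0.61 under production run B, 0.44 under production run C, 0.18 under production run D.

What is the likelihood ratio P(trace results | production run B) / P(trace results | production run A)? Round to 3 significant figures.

1.89

The Bayes factor is the ratio of the joint likelihoods of the trace result pattern under the two hypotheses (using 1 − P(present | H) for each absent trace result).
  production run B: 0.69 × 0.51 × (1 − 0.61) = 0.13724
  production run A: 0.43 × 0.47 × (1 − 0.64) = 0.072756
Bayes factor = 0.13724 / 0.072756 ≈ 1.89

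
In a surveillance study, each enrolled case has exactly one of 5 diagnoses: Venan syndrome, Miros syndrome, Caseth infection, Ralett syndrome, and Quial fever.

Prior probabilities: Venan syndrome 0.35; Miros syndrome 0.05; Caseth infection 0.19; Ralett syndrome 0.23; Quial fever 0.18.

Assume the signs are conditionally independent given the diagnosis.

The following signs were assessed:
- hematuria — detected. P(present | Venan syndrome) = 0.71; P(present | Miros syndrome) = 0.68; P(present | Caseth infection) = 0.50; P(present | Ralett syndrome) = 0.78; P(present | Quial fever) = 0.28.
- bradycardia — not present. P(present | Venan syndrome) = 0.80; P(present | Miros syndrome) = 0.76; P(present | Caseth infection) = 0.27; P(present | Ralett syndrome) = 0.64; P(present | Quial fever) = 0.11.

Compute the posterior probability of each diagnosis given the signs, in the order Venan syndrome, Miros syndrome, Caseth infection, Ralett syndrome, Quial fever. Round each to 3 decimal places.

For each hypothesis, the unnormalized posterior weight is prior × product of the sign likelihoods (using 1 − P(present | H) for each absent sign):
  Venan syndrome: 0.35 × 0.71 × (1 − 0.80) = 0.0497
  Miros syndrome: 0.05 × 0.68 × (1 − 0.76) = 0.00816
  Caseth infection: 0.19 × 0.50 × (1 − 0.27) = 0.06935
  Ralett syndrome: 0.23 × 0.78 × (1 − 0.64) = 0.064584
  Quial fever: 0.18 × 0.28 × (1 − 0.11) = 0.044856
Marginal likelihood of the evidence = 0.23665.
P(Venan syndrome | evidence) = 0.0497 / 0.23665 ≈ 0.210
P(Miros syndrome | evidence) = 0.00816 / 0.23665 ≈ 0.034
P(Caseth infection | evidence) = 0.06935 / 0.23665 ≈ 0.293
P(Ralett syndrome | evidence) = 0.064584 / 0.23665 ≈ 0.273
P(Quial fever | evidence) = 0.044856 / 0.23665 ≈ 0.190

0.210, 0.034, 0.293, 0.273, 0.190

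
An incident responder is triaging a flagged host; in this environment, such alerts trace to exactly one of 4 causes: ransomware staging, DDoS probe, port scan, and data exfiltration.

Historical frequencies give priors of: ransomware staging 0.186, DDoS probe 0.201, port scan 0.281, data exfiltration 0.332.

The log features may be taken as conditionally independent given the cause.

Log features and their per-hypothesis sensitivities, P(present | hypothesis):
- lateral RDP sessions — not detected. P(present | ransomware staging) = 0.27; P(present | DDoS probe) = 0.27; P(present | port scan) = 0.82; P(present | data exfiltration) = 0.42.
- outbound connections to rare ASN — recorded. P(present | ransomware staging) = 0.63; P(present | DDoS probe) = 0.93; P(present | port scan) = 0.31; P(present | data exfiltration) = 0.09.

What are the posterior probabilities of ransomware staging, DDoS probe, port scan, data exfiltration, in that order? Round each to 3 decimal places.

By Bayes' rule with conditional independence, the unnormalized weight for each hypothesis is prior × ∏ likelihoods (using 1 − P(present | H) for each absent log feature):
  ransomware staging: 0.186 × (1 − 0.27) × 0.63 = 0.085541
  DDoS probe: 0.201 × (1 − 0.27) × 0.93 = 0.13646
  port scan: 0.281 × (1 − 0.82) × 0.31 = 0.01568
  data exfiltration: 0.332 × (1 − 0.42) × 0.09 = 0.01733
Normalizing constant Z = 0.085541 + 0.13646 + 0.01568 + 0.01733 = 0.25501.
P(ransomware staging | evidence) = 0.085541 / 0.25501 ≈ 0.335
P(DDoS probe | evidence) = 0.13646 / 0.25501 ≈ 0.535
P(port scan | evidence) = 0.01568 / 0.25501 ≈ 0.061
P(data exfiltration | evidence) = 0.01733 / 0.25501 ≈ 0.068

0.335, 0.535, 0.061, 0.068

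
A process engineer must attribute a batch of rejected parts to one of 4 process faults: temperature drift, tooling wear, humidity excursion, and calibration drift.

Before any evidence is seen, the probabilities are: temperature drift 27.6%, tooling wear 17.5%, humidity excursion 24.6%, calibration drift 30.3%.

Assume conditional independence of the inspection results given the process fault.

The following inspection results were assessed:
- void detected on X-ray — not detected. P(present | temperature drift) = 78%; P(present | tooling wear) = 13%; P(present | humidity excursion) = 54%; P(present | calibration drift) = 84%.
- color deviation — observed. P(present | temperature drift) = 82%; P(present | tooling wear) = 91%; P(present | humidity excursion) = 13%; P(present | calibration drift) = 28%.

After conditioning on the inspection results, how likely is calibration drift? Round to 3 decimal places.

For each hypothesis, the unnormalized posterior weight is prior × product of the inspection result likelihoods (using 1 − P(present | H) for each absent inspection result):
  temperature drift: 0.276 × (1 − 0.78) × 0.82 = 0.04979
  tooling wear: 0.175 × (1 − 0.13) × 0.91 = 0.13855
  humidity excursion: 0.246 × (1 − 0.54) × 0.13 = 0.014711
  calibration drift: 0.303 × (1 − 0.84) × 0.28 = 0.013574
Normalizing constant Z = 0.04979 + 0.13855 + 0.014711 + 0.013574 = 0.21662.
P(calibration drift | evidence) = 0.013574 / 0.21662 ≈ 0.063.

0.063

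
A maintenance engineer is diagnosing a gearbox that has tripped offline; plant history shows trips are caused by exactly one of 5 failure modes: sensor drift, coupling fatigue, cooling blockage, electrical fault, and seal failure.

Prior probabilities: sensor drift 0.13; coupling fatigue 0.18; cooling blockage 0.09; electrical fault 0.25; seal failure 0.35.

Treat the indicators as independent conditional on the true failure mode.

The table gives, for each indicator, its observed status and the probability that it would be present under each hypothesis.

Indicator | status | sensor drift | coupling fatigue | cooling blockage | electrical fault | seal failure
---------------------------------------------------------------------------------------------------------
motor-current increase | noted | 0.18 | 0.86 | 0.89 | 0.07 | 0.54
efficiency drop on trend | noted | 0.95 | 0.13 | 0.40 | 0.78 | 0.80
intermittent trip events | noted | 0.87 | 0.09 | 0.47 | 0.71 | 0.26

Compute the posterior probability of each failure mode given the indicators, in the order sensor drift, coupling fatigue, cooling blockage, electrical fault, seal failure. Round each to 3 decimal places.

0.227, 0.021, 0.177, 0.114, 0.461

For each hypothesis, the unnormalized posterior weight is prior × product of the indicator likelihoods:
  sensor drift: 0.13 × 0.18 × 0.95 × 0.87 = 0.01934
  coupling fatigue: 0.18 × 0.86 × 0.13 × 0.09 = 0.0018112
  cooling blockage: 0.09 × 0.89 × 0.40 × 0.47 = 0.015059
  electrical fault: 0.25 × 0.07 × 0.78 × 0.71 = 0.0096915
  seal failure: 0.35 × 0.54 × 0.80 × 0.26 = 0.039312
The unnormalized weights sum to 0.085214.
P(sensor drift | evidence) = 0.01934 / 0.085214 ≈ 0.227
P(coupling fatigue | evidence) = 0.0018112 / 0.085214 ≈ 0.021
P(cooling blockage | evidence) = 0.015059 / 0.085214 ≈ 0.177
P(electrical fault | evidence) = 0.0096915 / 0.085214 ≈ 0.114
P(seal failure | evidence) = 0.039312 / 0.085214 ≈ 0.461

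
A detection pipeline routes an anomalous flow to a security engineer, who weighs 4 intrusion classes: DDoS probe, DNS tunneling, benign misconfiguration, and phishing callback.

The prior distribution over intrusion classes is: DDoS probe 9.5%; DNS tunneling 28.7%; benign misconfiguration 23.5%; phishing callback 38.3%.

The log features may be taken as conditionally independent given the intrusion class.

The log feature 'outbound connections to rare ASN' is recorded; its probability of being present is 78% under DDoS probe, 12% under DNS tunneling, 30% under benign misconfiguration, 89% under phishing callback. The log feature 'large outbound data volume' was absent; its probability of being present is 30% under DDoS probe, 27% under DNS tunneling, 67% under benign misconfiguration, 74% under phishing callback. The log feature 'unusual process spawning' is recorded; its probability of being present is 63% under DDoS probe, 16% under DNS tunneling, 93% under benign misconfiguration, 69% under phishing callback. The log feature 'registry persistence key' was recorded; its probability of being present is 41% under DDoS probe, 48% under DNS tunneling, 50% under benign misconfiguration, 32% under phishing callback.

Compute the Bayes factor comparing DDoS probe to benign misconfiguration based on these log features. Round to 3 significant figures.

Take the product of per-log feature likelihoods under each hypothesis (using 1 − P(present | H) for each absent log feature), then divide.
  DDoS probe: 0.78 × (1 − 0.30) × 0.63 × 0.41 = 0.14103
  benign misconfiguration: 0.30 × (1 − 0.67) × 0.93 × 0.50 = 0.046035
Bayes factor = 0.14103 / 0.046035 ≈ 3.06

3.06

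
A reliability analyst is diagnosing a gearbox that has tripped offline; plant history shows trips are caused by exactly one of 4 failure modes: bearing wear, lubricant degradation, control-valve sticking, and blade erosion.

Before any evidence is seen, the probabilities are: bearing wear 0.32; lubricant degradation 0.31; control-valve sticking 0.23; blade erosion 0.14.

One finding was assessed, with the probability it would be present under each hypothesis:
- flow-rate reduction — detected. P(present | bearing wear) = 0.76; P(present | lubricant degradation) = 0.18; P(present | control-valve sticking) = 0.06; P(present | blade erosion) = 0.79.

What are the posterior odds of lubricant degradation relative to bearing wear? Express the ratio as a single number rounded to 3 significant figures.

Unnormalized posterior weight (prior times the finding likelihood) for each of the two hypotheses:
  lubricant degradation: 0.31 × 0.18 = 0.0558
  bearing wear: 0.32 × 0.76 = 0.2432
Posterior odds = 0.0558 / 0.2432 ≈ 0.229.

0.229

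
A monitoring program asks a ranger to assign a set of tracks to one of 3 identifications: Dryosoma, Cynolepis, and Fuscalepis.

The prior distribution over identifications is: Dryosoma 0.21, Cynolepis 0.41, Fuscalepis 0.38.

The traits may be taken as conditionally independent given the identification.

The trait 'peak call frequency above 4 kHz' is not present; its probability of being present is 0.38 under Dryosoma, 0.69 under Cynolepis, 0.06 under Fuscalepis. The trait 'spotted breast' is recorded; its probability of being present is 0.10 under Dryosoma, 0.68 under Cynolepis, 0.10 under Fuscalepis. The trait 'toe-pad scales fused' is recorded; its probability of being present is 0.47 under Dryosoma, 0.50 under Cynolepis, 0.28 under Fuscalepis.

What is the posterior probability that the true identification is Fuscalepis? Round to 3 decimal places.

For each hypothesis, the unnormalized posterior weight is prior × product of the trait likelihoods (using 1 − P(present | H) for each absent trait):
  Dryosoma: 0.21 × (1 − 0.38) × 0.10 × 0.47 = 0.0061194
  Cynolepis: 0.41 × (1 − 0.69) × 0.68 × 0.50 = 0.043214
  Fuscalepis: 0.38 × (1 − 0.06) × 0.10 × 0.28 = 0.010002
Normalizing constant Z = 0.0061194 + 0.043214 + 0.010002 = 0.059335.
P(Fuscalepis | evidence) = 0.010002 / 0.059335 ≈ 0.169.

0.169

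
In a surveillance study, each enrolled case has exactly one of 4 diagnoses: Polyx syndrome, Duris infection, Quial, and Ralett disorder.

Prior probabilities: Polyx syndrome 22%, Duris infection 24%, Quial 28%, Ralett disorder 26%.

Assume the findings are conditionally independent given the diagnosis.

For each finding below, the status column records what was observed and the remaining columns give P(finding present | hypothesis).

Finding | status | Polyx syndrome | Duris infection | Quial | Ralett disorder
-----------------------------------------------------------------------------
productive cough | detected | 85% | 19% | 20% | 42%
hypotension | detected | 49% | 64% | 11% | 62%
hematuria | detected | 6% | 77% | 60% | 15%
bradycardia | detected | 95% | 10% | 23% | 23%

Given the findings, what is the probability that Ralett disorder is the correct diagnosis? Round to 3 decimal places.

0.219

For each hypothesis, the unnormalized posterior weight is prior × product of the finding likelihoods:
  Polyx syndrome: 0.22 × 0.85 × 0.49 × 0.06 × 0.95 = 0.0052229
  Duris infection: 0.24 × 0.19 × 0.64 × 0.77 × 0.10 = 0.0022472
  Quial: 0.28 × 0.20 × 0.11 × 0.60 × 0.23 = 0.00085008
  Ralett disorder: 0.26 × 0.42 × 0.62 × 0.15 × 0.23 = 0.0023358
The unnormalized weights sum to 0.010656.
P(Ralett disorder | evidence) = 0.0023358 / 0.010656 ≈ 0.219.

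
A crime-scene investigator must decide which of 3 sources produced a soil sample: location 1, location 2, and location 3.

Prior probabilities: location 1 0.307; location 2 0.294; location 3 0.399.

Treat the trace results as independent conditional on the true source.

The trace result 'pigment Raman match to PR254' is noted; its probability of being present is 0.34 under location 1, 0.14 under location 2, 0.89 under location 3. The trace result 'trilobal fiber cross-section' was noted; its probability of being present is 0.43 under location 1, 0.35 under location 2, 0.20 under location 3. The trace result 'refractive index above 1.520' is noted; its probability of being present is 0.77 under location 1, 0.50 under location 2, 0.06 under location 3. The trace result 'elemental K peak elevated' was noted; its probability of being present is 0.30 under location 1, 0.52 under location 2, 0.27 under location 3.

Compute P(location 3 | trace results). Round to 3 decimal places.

0.075

Multiply each prior by the joint likelihood of the trace result pattern:
  location 1: 0.307 × 0.34 × 0.43 × 0.77 × 0.30 = 0.010368
  location 2: 0.294 × 0.14 × 0.35 × 0.50 × 0.52 = 0.0037456
  location 3: 0.399 × 0.89 × 0.20 × 0.06 × 0.27 = 0.0011506
Marginal likelihood of the evidence = 0.015264.
P(location 3 | evidence) = 0.0011506 / 0.015264 ≈ 0.075.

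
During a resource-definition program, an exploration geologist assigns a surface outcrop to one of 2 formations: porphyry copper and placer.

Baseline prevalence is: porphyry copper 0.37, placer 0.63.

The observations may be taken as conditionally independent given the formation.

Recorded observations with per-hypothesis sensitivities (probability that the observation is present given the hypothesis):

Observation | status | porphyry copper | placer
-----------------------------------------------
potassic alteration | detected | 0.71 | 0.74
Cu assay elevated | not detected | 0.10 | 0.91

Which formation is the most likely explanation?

porphyry copper

Multiply each prior by the joint likelihood of the evidence pattern (using 1 − P(present | H) for each absent observation):
  porphyry copper: 0.37 × 0.71 × (1 − 0.10) = 0.23643
  placer: 0.63 × 0.74 × (1 − 0.91) = 0.041958
Normalizing constant Z = 0.23643 + 0.041958 = 0.27839.
P(porphyry copper | evidence) ≈ 0.23643 / 0.27839 ≈ 0.849
P(placer | evidence) ≈ 0.041958 / 0.27839 ≈ 0.151
The largest is 0.849, so porphyry copper is most probable.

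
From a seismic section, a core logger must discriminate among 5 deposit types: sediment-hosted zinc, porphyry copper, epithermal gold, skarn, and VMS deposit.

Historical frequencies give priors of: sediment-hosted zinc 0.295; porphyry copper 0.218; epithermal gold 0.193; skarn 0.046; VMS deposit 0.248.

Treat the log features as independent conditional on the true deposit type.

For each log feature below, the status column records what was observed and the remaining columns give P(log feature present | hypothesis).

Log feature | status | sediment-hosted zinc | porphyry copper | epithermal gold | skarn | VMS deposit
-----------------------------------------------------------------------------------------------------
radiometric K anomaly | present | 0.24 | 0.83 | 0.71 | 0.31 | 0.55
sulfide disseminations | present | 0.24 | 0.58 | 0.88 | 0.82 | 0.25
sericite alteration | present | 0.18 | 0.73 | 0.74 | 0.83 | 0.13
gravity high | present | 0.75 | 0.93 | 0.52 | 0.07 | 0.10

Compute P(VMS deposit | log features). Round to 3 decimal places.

0.004

Multiply each prior by the joint likelihood of the log feature pattern:
  sediment-hosted zinc: 0.295 × 0.24 × 0.24 × 0.18 × 0.75 = 0.0022939
  porphyry copper: 0.218 × 0.83 × 0.58 × 0.73 × 0.93 = 0.071247
  epithermal gold: 0.193 × 0.71 × 0.88 × 0.74 × 0.52 = 0.046402
  skarn: 0.046 × 0.31 × 0.82 × 0.83 × 0.07 = 0.00067937
  VMS deposit: 0.248 × 0.55 × 0.25 × 0.13 × 0.10 = 0.0004433
Marginal likelihood of the evidence = 0.12107.
P(VMS deposit | evidence) = 0.0004433 / 0.12107 ≈ 0.004.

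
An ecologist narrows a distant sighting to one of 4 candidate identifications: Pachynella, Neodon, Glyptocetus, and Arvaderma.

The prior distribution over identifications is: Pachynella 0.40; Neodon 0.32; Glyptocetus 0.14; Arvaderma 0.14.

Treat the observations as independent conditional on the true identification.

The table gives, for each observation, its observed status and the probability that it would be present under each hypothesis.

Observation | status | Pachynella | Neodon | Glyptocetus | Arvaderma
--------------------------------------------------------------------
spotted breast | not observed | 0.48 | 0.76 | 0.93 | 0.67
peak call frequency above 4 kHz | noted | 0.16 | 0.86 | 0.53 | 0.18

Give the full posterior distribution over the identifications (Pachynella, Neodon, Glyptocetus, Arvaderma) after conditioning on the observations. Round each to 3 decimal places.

For each hypothesis, the unnormalized posterior weight is prior × product of the observation likelihoods (using 1 − P(present | H) for each absent observation):
  Pachynella: 0.40 × (1 − 0.48) × 0.16 = 0.03328
  Neodon: 0.32 × (1 − 0.76) × 0.86 = 0.066048
  Glyptocetus: 0.14 × (1 − 0.93) × 0.53 = 0.005194
  Arvaderma: 0.14 × (1 − 0.67) × 0.18 = 0.008316
Marginal likelihood of the evidence = 0.11284.
P(Pachynella | evidence) = 0.03328 / 0.11284 ≈ 0.295
P(Neodon | evidence) = 0.066048 / 0.11284 ≈ 0.585
P(Glyptocetus | evidence) = 0.005194 / 0.11284 ≈ 0.046
P(Arvaderma | evidence) = 0.008316 / 0.11284 ≈ 0.074

0.295, 0.585, 0.046, 0.074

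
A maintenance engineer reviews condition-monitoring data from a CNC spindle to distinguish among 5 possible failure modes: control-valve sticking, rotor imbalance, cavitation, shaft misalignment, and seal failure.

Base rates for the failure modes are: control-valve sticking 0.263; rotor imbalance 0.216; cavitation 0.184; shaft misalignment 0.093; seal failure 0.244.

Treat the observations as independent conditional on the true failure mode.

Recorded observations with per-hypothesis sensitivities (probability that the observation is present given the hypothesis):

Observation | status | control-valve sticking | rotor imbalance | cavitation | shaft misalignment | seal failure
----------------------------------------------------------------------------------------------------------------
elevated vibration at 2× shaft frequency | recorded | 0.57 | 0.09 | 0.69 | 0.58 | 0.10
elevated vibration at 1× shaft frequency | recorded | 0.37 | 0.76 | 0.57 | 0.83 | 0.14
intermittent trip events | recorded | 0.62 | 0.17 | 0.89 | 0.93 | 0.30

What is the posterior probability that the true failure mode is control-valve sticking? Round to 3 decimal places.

0.239

Multiply each prior by the joint likelihood of the evidence pattern:
  control-valve sticking: 0.263 × 0.57 × 0.37 × 0.62 = 0.034389
  rotor imbalance: 0.216 × 0.09 × 0.76 × 0.17 = 0.0025116
  cavitation: 0.184 × 0.69 × 0.57 × 0.89 = 0.064407
  shaft misalignment: 0.093 × 0.58 × 0.83 × 0.93 = 0.041636
  seal failure: 0.244 × 0.10 × 0.14 × 0.30 = 0.0010248
The unnormalized weights sum to 0.14397.
P(control-valve sticking | evidence) = 0.034389 / 0.14397 ≈ 0.239.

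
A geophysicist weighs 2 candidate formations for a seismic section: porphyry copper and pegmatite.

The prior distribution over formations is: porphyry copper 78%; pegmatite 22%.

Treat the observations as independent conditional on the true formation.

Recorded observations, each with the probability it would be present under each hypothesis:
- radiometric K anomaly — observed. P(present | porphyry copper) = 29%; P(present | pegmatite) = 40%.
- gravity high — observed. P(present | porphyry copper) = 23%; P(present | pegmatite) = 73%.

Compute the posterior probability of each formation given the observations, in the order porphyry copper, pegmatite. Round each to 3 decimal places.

0.447, 0.553

Multiply each prior by the joint likelihood of the evidence pattern:
  porphyry copper: 0.78 × 0.29 × 0.23 = 0.052026
  pegmatite: 0.22 × 0.40 × 0.73 = 0.06424
The unnormalized weights sum to 0.11627.
P(porphyry copper | evidence) = 0.052026 / 0.11627 ≈ 0.447
P(pegmatite | evidence) = 0.06424 / 0.11627 ≈ 0.553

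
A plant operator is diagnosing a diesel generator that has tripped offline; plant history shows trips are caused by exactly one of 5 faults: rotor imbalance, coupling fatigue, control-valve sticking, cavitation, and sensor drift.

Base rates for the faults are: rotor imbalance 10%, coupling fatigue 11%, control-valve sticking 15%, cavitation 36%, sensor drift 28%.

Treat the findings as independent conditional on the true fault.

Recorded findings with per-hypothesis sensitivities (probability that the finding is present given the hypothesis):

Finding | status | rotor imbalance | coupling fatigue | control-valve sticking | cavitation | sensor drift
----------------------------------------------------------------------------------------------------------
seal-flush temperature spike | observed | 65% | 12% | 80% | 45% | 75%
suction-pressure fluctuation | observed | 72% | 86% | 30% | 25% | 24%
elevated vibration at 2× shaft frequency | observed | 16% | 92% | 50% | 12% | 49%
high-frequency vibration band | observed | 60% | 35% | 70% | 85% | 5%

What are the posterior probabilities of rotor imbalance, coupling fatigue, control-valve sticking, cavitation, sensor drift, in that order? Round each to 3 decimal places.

0.172, 0.140, 0.483, 0.158, 0.047

For each hypothesis, the unnormalized posterior weight is prior × product of the finding likelihoods:
  rotor imbalance: 0.10 × 0.65 × 0.72 × 0.16 × 0.60 = 0.0044928
  coupling fatigue: 0.11 × 0.12 × 0.86 × 0.92 × 0.35 = 0.0036553
  control-valve sticking: 0.15 × 0.80 × 0.30 × 0.50 × 0.70 = 0.0126
  cavitation: 0.36 × 0.45 × 0.25 × 0.12 × 0.85 = 0.004131
  sensor drift: 0.28 × 0.75 × 0.24 × 0.49 × 0.05 = 0.0012348
Marginal likelihood of the evidence = 0.026114.
P(rotor imbalance | evidence) = 0.0044928 / 0.026114 ≈ 0.172
P(coupling fatigue | evidence) = 0.0036553 / 0.026114 ≈ 0.140
P(control-valve sticking | evidence) = 0.0126 / 0.026114 ≈ 0.483
P(cavitation | evidence) = 0.004131 / 0.026114 ≈ 0.158
P(sensor drift | evidence) = 0.0012348 / 0.026114 ≈ 0.047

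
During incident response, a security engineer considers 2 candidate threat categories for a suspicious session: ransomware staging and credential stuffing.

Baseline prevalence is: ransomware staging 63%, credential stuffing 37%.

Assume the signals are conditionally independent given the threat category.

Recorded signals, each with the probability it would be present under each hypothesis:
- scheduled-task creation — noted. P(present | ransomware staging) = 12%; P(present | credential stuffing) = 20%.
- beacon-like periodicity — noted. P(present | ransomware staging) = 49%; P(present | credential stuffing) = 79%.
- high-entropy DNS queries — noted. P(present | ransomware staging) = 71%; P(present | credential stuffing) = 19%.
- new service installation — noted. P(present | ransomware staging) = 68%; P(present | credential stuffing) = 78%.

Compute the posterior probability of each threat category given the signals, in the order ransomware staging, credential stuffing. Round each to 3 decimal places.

0.674, 0.326

By Bayes' rule with conditional independence, the unnormalized weight for each hypothesis is prior × ∏ likelihoods:
  ransomware staging: 0.63 × 0.12 × 0.49 × 0.71 × 0.68 = 0.017885
  credential stuffing: 0.37 × 0.20 × 0.79 × 0.19 × 0.78 = 0.0086638
Marginal likelihood of the evidence = 0.026549.
P(ransomware staging | evidence) = 0.017885 / 0.026549 ≈ 0.674
P(credential stuffing | evidence) = 0.0086638 / 0.026549 ≈ 0.326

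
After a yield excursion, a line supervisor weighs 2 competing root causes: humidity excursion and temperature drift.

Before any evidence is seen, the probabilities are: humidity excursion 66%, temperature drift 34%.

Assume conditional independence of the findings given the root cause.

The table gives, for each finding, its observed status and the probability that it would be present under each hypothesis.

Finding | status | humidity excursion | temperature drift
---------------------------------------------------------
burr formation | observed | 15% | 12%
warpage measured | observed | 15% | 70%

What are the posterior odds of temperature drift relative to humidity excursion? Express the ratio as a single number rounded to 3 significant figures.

1.92

Posterior odds equal prior odds times the likelihood ratio; only the two competing hypotheses matter.
  temperature drift: 0.34 × 0.12 × 0.70 = 0.02856
  humidity excursion: 0.66 × 0.15 × 0.15 = 0.01485
Odds(temperature drift : humidity excursion) = 0.02856 / 0.01485 ≈ 1.92.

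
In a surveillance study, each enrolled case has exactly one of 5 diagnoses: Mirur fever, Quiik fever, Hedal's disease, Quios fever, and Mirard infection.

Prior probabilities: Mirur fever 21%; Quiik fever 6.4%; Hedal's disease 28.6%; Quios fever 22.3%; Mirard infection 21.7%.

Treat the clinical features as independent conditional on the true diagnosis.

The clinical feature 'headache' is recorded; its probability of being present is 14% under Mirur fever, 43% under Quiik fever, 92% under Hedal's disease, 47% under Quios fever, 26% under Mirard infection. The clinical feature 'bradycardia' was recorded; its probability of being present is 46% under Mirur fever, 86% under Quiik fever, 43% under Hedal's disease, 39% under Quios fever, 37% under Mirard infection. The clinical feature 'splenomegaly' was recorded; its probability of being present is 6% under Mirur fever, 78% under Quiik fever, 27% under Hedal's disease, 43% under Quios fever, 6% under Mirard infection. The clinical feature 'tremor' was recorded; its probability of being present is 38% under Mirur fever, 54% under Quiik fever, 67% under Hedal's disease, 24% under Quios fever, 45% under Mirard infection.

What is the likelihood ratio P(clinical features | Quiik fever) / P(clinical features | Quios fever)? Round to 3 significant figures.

Take the product of per-clinical feature likelihoods under each hypothesis, then divide.
  Quiik fever: 0.43 × 0.86 × 0.78 × 0.54 = 0.15576
  Quios fever: 0.47 × 0.39 × 0.43 × 0.24 = 0.018917
Bayes factor = 0.15576 / 0.018917 ≈ 8.23

8.23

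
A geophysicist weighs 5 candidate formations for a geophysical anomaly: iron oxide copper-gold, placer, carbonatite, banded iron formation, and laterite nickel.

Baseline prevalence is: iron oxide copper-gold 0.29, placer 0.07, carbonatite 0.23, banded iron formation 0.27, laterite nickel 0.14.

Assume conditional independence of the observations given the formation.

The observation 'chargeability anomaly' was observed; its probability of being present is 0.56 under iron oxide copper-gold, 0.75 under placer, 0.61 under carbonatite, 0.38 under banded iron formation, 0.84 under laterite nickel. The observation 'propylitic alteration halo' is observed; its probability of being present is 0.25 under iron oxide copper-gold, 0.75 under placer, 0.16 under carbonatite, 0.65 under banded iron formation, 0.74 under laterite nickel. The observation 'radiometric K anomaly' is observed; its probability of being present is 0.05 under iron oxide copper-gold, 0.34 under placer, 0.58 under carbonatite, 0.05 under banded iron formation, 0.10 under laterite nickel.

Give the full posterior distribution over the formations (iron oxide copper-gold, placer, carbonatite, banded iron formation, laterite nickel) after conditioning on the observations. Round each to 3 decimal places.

By Bayes' rule with conditional independence, the unnormalized weight for each hypothesis is prior × ∏ likelihoods:
  iron oxide copper-gold: 0.29 × 0.56 × 0.25 × 0.05 = 0.00203
  placer: 0.07 × 0.75 × 0.75 × 0.34 = 0.013388
  carbonatite: 0.23 × 0.61 × 0.16 × 0.58 = 0.01302
  banded iron formation: 0.27 × 0.38 × 0.65 × 0.05 = 0.0033345
  laterite nickel: 0.14 × 0.84 × 0.74 × 0.10 = 0.0087024
Normalizing constant Z = 0.00203 + 0.013388 + 0.01302 + 0.0033345 + 0.0087024 = 0.040474.
P(iron oxide copper-gold | evidence) = 0.00203 / 0.040474 ≈ 0.050
P(placer | evidence) = 0.013388 / 0.040474 ≈ 0.331
P(carbonatite | evidence) = 0.01302 / 0.040474 ≈ 0.322
P(banded iron formation | evidence) = 0.0033345 / 0.040474 ≈ 0.082
P(laterite nickel | evidence) = 0.0087024 / 0.040474 ≈ 0.215

0.050, 0.331, 0.322, 0.082, 0.215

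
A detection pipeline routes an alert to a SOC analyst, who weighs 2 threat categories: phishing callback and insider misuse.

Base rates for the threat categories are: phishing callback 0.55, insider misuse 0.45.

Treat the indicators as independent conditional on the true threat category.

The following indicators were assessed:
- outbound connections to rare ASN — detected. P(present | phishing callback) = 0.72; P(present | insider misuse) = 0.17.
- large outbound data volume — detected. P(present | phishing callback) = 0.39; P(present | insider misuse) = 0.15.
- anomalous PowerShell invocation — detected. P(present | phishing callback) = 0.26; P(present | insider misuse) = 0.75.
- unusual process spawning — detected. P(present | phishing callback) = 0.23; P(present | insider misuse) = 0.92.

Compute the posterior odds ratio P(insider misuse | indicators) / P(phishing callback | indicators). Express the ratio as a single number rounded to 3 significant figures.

Unnormalized posterior weight (prior times the indicator likelihoods) for each of the two hypotheses:
  insider misuse: 0.45 × 0.17 × 0.15 × 0.75 × 0.92 = 0.0079178
  phishing callback: 0.55 × 0.72 × 0.39 × 0.26 × 0.23 = 0.0092355
Posterior odds = 0.0079178 / 0.0092355 ≈ 0.857.

0.857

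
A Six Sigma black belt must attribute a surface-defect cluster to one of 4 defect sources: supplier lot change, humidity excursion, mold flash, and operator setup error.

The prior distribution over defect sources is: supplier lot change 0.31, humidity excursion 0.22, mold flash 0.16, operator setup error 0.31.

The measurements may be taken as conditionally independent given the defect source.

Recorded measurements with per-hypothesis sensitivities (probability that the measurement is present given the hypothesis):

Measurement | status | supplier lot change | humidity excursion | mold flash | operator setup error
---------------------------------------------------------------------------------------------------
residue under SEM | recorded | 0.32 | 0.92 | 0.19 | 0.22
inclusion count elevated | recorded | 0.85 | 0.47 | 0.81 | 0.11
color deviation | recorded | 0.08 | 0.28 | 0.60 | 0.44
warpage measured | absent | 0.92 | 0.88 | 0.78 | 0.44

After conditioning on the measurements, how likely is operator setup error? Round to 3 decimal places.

Multiply each prior by the joint likelihood of the measurement pattern (using 1 − P(present | H) for each absent measurement):
  supplier lot change: 0.31 × 0.32 × 0.85 × 0.08 × (1 − 0.92) = 0.00053965
  humidity excursion: 0.22 × 0.92 × 0.47 × 0.28 × (1 − 0.88) = 0.0031963
  mold flash: 0.16 × 0.19 × 0.81 × 0.60 × (1 − 0.78) = 0.0032504
  operator setup error: 0.31 × 0.22 × 0.11 × 0.44 × (1 − 0.44) = 0.0018485
Normalizing constant Z = 0.00053965 + 0.0031963 + 0.0032504 + 0.0018485 = 0.0088348.
P(operator setup error | evidence) = 0.0018485 / 0.0088348 ≈ 0.209.

0.209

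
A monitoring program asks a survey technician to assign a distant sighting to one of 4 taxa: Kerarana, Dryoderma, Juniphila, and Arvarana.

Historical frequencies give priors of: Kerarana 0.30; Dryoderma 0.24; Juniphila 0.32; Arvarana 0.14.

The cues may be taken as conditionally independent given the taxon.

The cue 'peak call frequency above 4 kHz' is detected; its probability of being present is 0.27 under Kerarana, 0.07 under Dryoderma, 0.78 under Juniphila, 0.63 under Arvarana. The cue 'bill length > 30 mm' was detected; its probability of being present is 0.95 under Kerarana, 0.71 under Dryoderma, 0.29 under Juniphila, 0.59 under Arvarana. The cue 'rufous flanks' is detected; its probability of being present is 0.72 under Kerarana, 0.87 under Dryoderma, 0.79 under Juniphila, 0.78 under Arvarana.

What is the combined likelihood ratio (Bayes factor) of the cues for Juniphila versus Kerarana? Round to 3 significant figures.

Joint likelihood of the cue pattern under each hypothesis:
  Juniphila: 0.78 × 0.29 × 0.79 = 0.1787
  Kerarana: 0.27 × 0.95 × 0.72 = 0.18468
Bayes factor = 0.1787 / 0.18468 ≈ 0.968

0.968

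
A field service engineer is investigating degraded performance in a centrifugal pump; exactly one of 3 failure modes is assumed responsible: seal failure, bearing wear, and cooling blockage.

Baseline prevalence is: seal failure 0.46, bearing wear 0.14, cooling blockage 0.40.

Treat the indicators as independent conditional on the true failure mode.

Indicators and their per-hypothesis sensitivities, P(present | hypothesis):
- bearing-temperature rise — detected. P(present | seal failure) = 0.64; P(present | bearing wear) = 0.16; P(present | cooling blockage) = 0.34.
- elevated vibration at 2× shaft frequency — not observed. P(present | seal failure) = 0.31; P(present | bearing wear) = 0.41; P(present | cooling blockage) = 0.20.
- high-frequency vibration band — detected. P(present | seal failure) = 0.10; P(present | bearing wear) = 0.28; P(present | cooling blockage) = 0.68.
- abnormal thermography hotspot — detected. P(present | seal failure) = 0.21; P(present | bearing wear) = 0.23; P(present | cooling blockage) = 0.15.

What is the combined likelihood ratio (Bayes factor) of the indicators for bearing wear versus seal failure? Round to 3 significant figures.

The Bayes factor is the ratio of the joint likelihoods of the indicator pattern under the two hypotheses (using 1 − P(present | H) for each absent indicator).
  bearing wear: 0.16 × (1 − 0.41) × 0.28 × 0.23 = 0.0060794
  seal failure: 0.64 × (1 − 0.31) × 0.10 × 0.21 = 0.0092736
Bayes factor = 0.0060794 / 0.0092736 ≈ 0.656

0.656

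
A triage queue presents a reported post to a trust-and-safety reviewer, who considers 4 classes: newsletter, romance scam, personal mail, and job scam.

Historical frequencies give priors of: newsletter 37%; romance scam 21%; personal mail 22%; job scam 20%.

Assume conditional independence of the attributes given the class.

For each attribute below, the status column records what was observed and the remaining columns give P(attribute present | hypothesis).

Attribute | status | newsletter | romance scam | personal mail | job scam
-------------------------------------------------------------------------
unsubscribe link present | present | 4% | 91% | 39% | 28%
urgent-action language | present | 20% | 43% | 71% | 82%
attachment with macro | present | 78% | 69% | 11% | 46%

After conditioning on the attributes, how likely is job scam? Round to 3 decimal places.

For each hypothesis, the unnormalized posterior weight is prior × product of the attribute likelihoods:
  newsletter: 0.37 × 0.04 × 0.20 × 0.78 = 0.0023088
  romance scam: 0.21 × 0.91 × 0.43 × 0.69 = 0.056699
  personal mail: 0.22 × 0.39 × 0.71 × 0.11 = 0.006701
  job scam: 0.20 × 0.28 × 0.82 × 0.46 = 0.021123
Normalizing constant Z = 0.0023088 + 0.056699 + 0.006701 + 0.021123 = 0.086832.
P(job scam | evidence) = 0.021123 / 0.086832 ≈ 0.243.

0.243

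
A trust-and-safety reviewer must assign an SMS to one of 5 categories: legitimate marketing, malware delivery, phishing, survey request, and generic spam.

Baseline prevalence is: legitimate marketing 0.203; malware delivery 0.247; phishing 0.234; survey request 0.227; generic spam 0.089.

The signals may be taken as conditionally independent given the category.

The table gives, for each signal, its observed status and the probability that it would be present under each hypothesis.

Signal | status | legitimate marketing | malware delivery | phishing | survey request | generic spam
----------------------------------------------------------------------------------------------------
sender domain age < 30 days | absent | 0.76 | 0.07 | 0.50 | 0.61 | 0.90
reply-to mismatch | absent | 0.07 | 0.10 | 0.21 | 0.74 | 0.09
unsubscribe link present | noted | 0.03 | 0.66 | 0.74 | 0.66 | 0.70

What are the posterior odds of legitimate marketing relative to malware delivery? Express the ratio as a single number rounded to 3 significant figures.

0.00996

The normalizing constant cancels in an odds ratio, so compute prior × likelihood for the two hypotheses only (using 1 − P(present | H) for each absent signal):
  legitimate marketing: 0.203 × (1 − 0.76) × (1 − 0.07) × 0.03 = 0.0013593
  malware delivery: 0.247 × (1 − 0.07) × (1 − 0.10) × 0.66 = 0.13645
Posterior odds = 0.0013593 / 0.13645 ≈ 0.00996.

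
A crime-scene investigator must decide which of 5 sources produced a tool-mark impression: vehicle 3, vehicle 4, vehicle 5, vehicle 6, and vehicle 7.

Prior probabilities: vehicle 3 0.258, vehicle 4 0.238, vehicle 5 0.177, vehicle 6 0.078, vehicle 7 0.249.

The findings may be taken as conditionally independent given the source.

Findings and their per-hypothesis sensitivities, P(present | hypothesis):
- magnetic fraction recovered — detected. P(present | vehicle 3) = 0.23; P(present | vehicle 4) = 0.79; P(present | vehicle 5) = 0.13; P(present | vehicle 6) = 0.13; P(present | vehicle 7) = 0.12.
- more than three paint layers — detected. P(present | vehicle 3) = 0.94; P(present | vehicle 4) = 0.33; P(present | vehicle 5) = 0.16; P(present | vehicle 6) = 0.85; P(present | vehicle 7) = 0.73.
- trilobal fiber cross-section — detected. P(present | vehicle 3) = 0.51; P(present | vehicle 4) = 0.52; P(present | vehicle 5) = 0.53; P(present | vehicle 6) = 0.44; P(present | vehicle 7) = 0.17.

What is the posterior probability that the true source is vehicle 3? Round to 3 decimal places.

By Bayes' rule with conditional independence, the unnormalized weight for each hypothesis is prior × ∏ likelihoods:
  vehicle 3: 0.258 × 0.23 × 0.94 × 0.51 = 0.028448
  vehicle 4: 0.238 × 0.79 × 0.33 × 0.52 = 0.032264
  vehicle 5: 0.177 × 0.13 × 0.16 × 0.53 = 0.0019512
  vehicle 6: 0.078 × 0.13 × 0.85 × 0.44 = 0.0037924
  vehicle 7: 0.249 × 0.12 × 0.73 × 0.17 = 0.0037081
The unnormalized weights sum to 0.070164.
P(vehicle 3 | evidence) = 0.028448 / 0.070164 ≈ 0.405.

0.405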